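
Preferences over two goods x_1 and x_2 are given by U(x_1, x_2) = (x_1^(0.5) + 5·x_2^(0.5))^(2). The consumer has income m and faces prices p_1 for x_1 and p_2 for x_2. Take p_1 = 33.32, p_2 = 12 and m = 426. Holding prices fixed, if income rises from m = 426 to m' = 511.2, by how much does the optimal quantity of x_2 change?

Δx_2* = 6.9992

Numerically x_2/x_1 = 192.746944, so x_1* = 426/(33.32 + 12·192.746944) = 0.1816 and x_2* = 192.746944·0.1816 = 34.9959.
At m' = 511.2: x_2* = 41.995. Change: 41.995 − 34.9959 = 6.9992.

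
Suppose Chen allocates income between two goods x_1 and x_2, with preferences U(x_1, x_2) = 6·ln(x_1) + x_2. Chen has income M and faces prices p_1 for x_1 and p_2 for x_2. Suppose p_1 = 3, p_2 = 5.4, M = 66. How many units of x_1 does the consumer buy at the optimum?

Set MRS = p_1/p_2: (6/x_1)/1 = p_1/p_2.
So x_1*(p_1,p_2) = 6·p_2/p_1, independent of income; and x_2* = (M − 6·p_2)/p_2.
At the given prices: x_1* = 6·5.4/3 = 10.8.

x_1* = 10.8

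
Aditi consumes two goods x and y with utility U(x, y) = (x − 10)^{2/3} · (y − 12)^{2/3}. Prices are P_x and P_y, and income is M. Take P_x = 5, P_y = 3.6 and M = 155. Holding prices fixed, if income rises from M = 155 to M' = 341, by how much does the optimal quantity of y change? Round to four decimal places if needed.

Δy* = 25.8333

MRS = (y−12)/(x−10). Tangency with P_x/P_y gives y−12 = (P_x/P_y)·(x−10).
After buying the subsistence bundle (10, 12), a share 0.5 of the remaining income goes to x: x* = 10 + 0.5·(M − 10P_x − 12P_y)/P_x.
Discretionary income = 155 − 10·5 − 12·3.6 = 61.8; y* = 12 + 0.5·61.8/3.6 = 20.5833.
At M' = 341: y* = 46.4167. Change: 46.4167 − 20.5833 = 25.8333.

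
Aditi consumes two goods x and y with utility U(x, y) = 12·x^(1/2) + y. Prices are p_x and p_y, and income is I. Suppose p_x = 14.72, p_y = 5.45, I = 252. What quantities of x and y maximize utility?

x* = 4.9349, y* = 32.9097

Utility is quasi-linear in y; the FOC for x is 6/√x = p_x/p_y.
Solve: √x = 6·p_y/p_x, so x*(p_x,p_y) = (6·p_y/p_x)², and y* = (I − p_x·x*)/p_y.
Plugging in: x* = (6·5.45/14.72)² = 4.9349, y* = 32.9097.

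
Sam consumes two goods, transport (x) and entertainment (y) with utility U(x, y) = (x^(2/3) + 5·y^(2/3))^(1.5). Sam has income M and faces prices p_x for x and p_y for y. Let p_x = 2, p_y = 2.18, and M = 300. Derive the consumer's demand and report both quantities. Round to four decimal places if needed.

x* = 1.4123, y* = 136.319

From the CES first-order condition, (1/5)·(y/x)^(1/3) = p_x/p_y.
Hence y/x = (5·p_x/p_y)^(1/(1/3)), i.e. raised to the 3 power.
Substitute y = (y/x)·x into the budget: x* = M/(p_x + p_y·(y/x)).
Numerically y/x = 96.522935, so x* = 300/(2 + 2.18·96.522935) = 1.4123 and y* = 96.522935·1.4123 = 136.319.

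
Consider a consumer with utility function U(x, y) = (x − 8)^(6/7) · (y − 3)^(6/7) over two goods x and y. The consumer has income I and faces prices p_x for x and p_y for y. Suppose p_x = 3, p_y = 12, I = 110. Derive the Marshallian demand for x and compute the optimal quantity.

After buying the subsistence bundle (8, 3), a share 0.5 of the remaining income goes to x: x* = 8 + 0.5·(I − 8p_x − 3p_y)/p_x.
Discretionary income = 110 − 8·3 − 3·12 = 50; x* = 8 + 0.5·50/3 = 16.3333.

x* = 16.3333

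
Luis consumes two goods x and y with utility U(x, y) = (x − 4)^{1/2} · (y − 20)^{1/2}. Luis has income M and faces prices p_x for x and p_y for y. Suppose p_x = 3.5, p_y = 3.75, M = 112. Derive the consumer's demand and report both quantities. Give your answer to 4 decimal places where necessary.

MRS = (y−20)/(x−4). Tangency with p_x/p_y gives y−20 = (p_x/p_y)·(x−4).
After buying the subsistence bundle (4, 20), a share 0.5 of the remaining income goes to x: x* = 4 + 0.5·(M − 4p_x − 20p_y)/p_x.
Discretionary income = 112 − 4·3.5 − 20·3.75 = 23; x* = 4 + 0.5·23/3.5 = 7.2857; y* = 20 + 0.5·23/3.75 = 23.0667.

x* = 7.2857, y* = 23.0667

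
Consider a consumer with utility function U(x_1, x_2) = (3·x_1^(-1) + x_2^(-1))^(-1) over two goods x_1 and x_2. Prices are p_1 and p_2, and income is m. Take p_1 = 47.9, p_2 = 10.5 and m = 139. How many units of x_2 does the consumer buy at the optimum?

MRS = MU_x_1/MU_x_2 = 3·(x_2/x_1)^(2). Set equal to p_1/p_2.
Solve for the ratio: x_2/x_1 = [(1/3)·p_1/p_2]^(0.5).
Substitute x_2 = (x_2/x_1)·x_1 into the budget: x_1* = m/(p_1 + p_2·(x_2/x_1)).
Numerically x_2/x_1 = 1.23314, so x_1* = 139/(47.9 + 10.5·1.23314) = 2.2844 and x_2* = 1.23314·2.2844 = 2.817.

x_2* = 2.817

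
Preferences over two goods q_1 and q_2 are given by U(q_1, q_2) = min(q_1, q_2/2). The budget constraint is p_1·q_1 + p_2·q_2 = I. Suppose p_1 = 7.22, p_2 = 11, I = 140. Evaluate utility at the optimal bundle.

V = 4.7912

Here 7.22 + 2·11 = 29.22, giving q_1* = 4.7912 and q_2* = 9.5825.
Utility at the optimum: U(4.7912, 9.5825) = 4.7912.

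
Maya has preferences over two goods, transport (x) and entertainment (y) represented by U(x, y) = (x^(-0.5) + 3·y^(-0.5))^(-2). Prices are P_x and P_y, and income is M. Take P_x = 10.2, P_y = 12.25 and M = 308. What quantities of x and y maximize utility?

Substitute y = (y/x)·x into the budget: x* = M/(P_x + P_y·(y/x)).
Numerically y/x = 1.841013, so x* = 308/(10.2 + 12.25·1.841013) = 9.4039 and y* = 1.841013·9.4039 = 17.3127.

x* = 9.4039, y* = 17.3127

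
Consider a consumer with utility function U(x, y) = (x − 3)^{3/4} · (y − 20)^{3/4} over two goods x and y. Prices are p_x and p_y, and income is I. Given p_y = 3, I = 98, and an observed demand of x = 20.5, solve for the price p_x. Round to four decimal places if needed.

p_x = 1

MRS = (y−20)/(x−3). Tangency with p_x/p_y gives y−20 = (p_x/p_y)·(x−3).
After buying the subsistence bundle (3, 20), a share 0.5 of the remaining income goes to x: x* = 3 + 0.5·(I − 3p_x − 20p_y)/p_x.
Set x* = 20.5 in the demand function and solve for p_x: p_x = 1.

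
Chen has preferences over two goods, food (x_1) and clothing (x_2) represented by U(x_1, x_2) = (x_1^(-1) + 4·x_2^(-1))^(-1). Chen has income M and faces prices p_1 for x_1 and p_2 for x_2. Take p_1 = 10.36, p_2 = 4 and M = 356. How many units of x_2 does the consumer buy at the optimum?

x_2* = 49.3164

Numerically x_2/x_1 = 3.218695, so x_1* = 356/(10.36 + 4·3.218695) = 15.3219 and x_2* = 3.218695·15.3219 = 49.3164.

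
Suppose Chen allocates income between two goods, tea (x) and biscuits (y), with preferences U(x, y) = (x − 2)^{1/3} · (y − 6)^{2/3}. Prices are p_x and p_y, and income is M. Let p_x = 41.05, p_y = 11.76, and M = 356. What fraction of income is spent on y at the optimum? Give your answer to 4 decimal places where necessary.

MRS = (1/2)·(y−6)/(x−2). Tangency with p_x/p_y gives y−6 = 2·(p_x/p_y)·(x−2).
After buying the subsistence bundle (2, 6), a share 1/3 of the remaining income goes to x: x* = 2 + 1/3·(M − 2p_x − 6p_y)/p_x.
Discretionary income = 356 − 2·41.05 − 6·11.76 = 203.34; x* = 2 + 1/3·203.34/41.05 = 3.6512; y* = 6 + 2/3·203.34/11.76 = 17.5272.
Expenditure on y: 11.76·17.5272 = 206.12; share = 0.579.

share on y = 0.579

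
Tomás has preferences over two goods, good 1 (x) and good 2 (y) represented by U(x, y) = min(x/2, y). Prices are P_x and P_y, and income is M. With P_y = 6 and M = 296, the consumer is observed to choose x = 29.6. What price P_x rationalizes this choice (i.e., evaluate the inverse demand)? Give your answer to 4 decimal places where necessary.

With perfect complements, no substitution: consume in ratio x:y = 2:1.
Budget: P_x·x + P_y·(1/2)·x = M, so (2·P_x + P_y)·x = 2·M.
Demand: x*(P_x,P_y,M) = 2·M/(2·P_x + P_y), y* = M/(2·P_x + P_y).
Set x* = 29.6 in the demand function and solve for P_x: P_x = 7.

P_x = 7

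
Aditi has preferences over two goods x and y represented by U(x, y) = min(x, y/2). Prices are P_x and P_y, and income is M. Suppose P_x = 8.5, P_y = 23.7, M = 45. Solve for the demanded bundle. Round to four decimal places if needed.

x* = 0.805, y* = 1.61

With perfect complements, no substitution: consume in ratio x:y = 1:2.
Budget: P_x·x + P_y·2·x = M, so (P_x + 2·P_y)·x = M.
Demand: x*(P_x,P_y,M) = M/(P_x + 2·P_y), y* = 2·M/(P_x + 2·P_y).
Here 8.5 + 2·23.7 = 55.9, giving x* = 0.805 and y* = 1.61.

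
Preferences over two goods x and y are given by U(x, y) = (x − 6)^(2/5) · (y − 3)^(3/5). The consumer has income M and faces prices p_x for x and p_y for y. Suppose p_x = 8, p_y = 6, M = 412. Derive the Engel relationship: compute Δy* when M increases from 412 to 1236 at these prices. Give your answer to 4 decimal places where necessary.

Δy* = 82.4

Discretionary income = 412 − 6·8 − 3·6 = 346; y* = 3 + 0.6·346/6 = 37.6.
At M' = 1236: y* = 120. Change: 120 − 37.6 = 82.4.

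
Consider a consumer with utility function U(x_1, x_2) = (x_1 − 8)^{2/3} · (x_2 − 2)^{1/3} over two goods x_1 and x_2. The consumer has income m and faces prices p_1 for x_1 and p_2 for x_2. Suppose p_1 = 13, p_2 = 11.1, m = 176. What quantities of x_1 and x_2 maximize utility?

This is Cobb-Douglas in (x_1−8, x_2−2): tangency gives 2/3·p_2·(x_2−2) = 1/3·p_1·(x_1−8).
Substituting into the budget: x_1* = 8 + 2/3·(m − 8·p_1 − 2·p_2)/p_1, and x_2* = 2 + 1/3·(…)/p_2.
Discretionary income = 176 − 8·13 − 2·11.1 = 49.8; x_1* = 8 + 2/3·49.8/13 = 10.5538; x_2* = 2 + 1/3·49.8/11.1 = 3.4955.

x_1* = 10.5538, x_2* = 3.4955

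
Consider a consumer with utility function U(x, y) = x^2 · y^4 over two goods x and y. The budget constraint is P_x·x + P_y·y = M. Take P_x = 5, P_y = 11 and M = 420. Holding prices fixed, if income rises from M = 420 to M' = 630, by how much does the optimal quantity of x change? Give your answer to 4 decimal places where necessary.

The MRS is (1/2)·y/x. Set MRS = P_x/P_y.
Rearranging, P_y·y = 2·P_x·x. Substituting into the budget gives P_x·x·(1 + 2) = M.
Demand: x*(P_x,P_y,M) = 1/3·M/P_x and y* = 2/3·M/P_y.
At P_x=5, P_y=11, M=420: x* = 1/3·420/5 = 28.
At M' = 630: x* = 42. Change: 42 − 28 = 14.

Δx* = 14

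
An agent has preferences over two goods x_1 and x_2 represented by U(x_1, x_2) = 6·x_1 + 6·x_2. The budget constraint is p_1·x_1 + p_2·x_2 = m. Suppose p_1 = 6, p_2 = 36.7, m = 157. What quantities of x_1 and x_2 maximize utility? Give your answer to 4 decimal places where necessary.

Linear utility — the consumer picks whichever good has higher MU/price: 6/6 = 1 vs 6/36.7 = 0.1635.
x_1 gives more utility per dollar, so spend all income on x_1: x_1* = m/p_1, x_2* = 0.
Numerically: x_1* = 26.1667, x_2* = 0.

x_1* = 26.1667, x_2* = 0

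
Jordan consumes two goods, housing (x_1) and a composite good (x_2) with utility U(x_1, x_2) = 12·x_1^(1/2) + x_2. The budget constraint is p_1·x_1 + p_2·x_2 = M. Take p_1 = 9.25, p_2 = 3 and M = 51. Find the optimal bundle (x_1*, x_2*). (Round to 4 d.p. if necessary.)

MU_x_1 = 6/√x_1, MU_x_2 = 1. Tangency: 6/√x_1 = p_1/p_2.
Thus x_1* = (6·p_2/p_1)² — independent of M — with the rest of income spent on x_2.
Plugging in: x_1* = (6·3/9.25)² = 3.7867, x_2* = 5.3243.

x_1* = 3.7867, x_2* = 5.3243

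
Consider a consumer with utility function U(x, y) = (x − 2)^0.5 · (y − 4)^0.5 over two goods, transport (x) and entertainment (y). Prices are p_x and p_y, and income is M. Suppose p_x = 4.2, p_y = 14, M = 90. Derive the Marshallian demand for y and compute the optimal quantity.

This is Cobb-Douglas in (x−2, y−4): tangency gives 0.5·p_y·(y−4) = 0.5·p_x·(x−2).
After buying the subsistence bundle (2, 4), a share 0.5 of the remaining income goes to x: x* = 2 + 0.5·(M − 2p_x − 4p_y)/p_x.
Discretionary income = 90 − 2·4.2 − 4·14 = 25.6; y* = 4 + 0.5·25.6/14 = 4.9143.

y* = 4.9143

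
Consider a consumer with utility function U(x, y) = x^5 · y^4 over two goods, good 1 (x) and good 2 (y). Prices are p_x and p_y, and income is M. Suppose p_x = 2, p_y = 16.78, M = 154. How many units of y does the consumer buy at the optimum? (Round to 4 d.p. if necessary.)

y* = 4.0789

Tangency: MRS = (5/4)·y/x = p_x/p_y.
So 5·p_y·y = 4·p_x·x; combined with the budget, a share 5/9 of income goes to x.
Demand: x*(p_x,p_y,M) = 5/9·M/p_x and y* = 4/9·M/p_y.
At p_x=2, p_y=16.78, M=154: y* = 4/9·154/16.78 = 4.0789.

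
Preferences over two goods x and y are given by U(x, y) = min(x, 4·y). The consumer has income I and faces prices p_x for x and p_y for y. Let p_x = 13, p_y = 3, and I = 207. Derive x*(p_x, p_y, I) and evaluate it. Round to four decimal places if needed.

x* = 15.0545

Leontief preferences: the optimum is at the kink where x/4 = y/1, i.e. y = (1/4)·x.
Budget: p_x·x + p_y·(1/4)·x = I, so (4·p_x + p_y)·x = 4·I.
Demand: x*(p_x,p_y,I) = 4·I/(4·p_x + p_y), y* = I/(4·p_x + p_y).
Here 4·13 + 3 = 55, giving x* = 15.0545.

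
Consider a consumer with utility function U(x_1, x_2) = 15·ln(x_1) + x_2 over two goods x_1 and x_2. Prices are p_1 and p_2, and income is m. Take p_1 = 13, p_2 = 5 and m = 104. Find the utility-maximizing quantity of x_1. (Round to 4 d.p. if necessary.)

So x_1*(p_1,p_2) = 15·p_2/p_1, independent of income; and x_2* = (m − 15·p_2)/p_2.
At the given prices: x_1* = 15·5/13 = 5.7692.

x_1* = 5.7692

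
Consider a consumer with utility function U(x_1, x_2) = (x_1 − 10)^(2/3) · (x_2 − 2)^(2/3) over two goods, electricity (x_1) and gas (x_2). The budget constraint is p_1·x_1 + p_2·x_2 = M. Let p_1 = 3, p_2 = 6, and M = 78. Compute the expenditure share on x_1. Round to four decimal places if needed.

share on x_1 = 0.6154

This is Cobb-Douglas in (x_1−10, x_2−2): tangency gives 2/3·p_2·(x_2−2) = 2/3·p_1·(x_1−10).
Substituting into the budget: x_1* = 10 + 0.5·(M − 10·p_1 − 2·p_2)/p_1, and x_2* = 2 + 0.5·(…)/p_2.
Discretionary income = 78 − 10·3 − 2·6 = 36; x_1* = 10 + 0.5·36/3 = 16; x_2* = 2 + 0.5·36/6 = 5.
Expenditure on x_1: 3·16 = 48; share = 0.6154.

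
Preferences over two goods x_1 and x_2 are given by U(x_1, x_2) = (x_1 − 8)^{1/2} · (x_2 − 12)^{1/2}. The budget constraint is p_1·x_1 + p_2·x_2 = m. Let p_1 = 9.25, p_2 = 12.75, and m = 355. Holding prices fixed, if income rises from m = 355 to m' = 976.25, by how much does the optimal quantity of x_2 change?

Δx_2* = 24.3627

MRS = (x_2−12)/(x_1−8). Tangency with p_1/p_2 gives x_2−12 = (p_1/p_2)·(x_1−8).
After buying the subsistence bundle (8, 12), a share 0.5 of the remaining income goes to x_1: x_1* = 8 + 0.5·(m − 8p_1 − 12p_2)/p_1.
Discretionary income = 355 − 8·9.25 − 12·12.75 = 128; x_2* = 12 + 0.5·128/12.75 = 17.0196.
At m' = 976.25: x_2* = 41.3824. Change: 41.3824 − 17.0196 = 24.3627.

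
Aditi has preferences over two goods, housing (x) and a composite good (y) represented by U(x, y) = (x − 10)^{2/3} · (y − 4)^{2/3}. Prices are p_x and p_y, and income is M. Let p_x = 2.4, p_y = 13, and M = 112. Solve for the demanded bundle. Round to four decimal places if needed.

This is Cobb-Douglas in (x−10, y−4): tangency gives 2/3·p_y·(y−4) = 2/3·p_x·(x−10).
Substituting into the budget: x* = 10 + 0.5·(M − 10·p_x − 4·p_y)/p_x, and y* = 4 + 0.5·(…)/p_y.
Discretionary income = 112 − 10·2.4 − 4·13 = 36; x* = 10 + 0.5·36/2.4 = 17.5; y* = 4 + 0.5·36/13 = 5.3846.

x* = 17.5, y* = 5.3846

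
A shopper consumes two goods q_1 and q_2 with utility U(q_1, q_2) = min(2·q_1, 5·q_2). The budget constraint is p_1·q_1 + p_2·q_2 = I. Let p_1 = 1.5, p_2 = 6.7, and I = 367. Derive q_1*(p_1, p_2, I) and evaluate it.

With perfect complements, no substitution: consume in ratio q_1:q_2 = 5:2.
Budget: p_1·q_1 + p_2·(2/5)·q_1 = I, so (5·p_1 + 2·p_2)·q_1 = 5·I.
Demand: q_1*(p_1,p_2,I) = 5·I/(5·p_1 + 2·p_2), q_2* = 2·I/(5·p_1 + 2·p_2).
Here 5·1.5 + 2·6.7 = 20.9, giving q_1* = 87.799.

q_1* = 87.799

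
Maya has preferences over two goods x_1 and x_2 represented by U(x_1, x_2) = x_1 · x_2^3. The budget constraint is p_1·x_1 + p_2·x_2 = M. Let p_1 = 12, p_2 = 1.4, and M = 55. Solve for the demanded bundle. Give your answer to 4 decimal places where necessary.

At p_1=12, p_2=1.4, M=55: x_1* = 0.25·55/12 = 1.1458, x_2* = 29.4643.

x_1* = 1.1458, x_2* = 29.4643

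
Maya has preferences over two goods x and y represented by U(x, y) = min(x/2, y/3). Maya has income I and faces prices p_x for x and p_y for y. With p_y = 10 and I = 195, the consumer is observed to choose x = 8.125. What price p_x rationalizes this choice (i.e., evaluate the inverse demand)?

With perfect complements, no substitution: consume in ratio x:y = 2:3.
Budget: p_x·x + p_y·(3/2)·x = I, so (2·p_x + 3·p_y)·x = 2·I.
Demand: x*(p_x,p_y,I) = 2·I/(2·p_x + 3·p_y), y* = 3·I/(2·p_x + 3·p_y).
Set x* = 8.125 in the demand function and solve for p_x: p_x = 9.

p_x = 9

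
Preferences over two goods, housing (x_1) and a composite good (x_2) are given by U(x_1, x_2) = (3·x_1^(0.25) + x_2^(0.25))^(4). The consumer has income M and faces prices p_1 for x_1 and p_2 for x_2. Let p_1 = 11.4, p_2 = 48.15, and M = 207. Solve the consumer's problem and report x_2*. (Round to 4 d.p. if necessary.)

x_2* = 0.5378

From the CES first-order condition, 3·(x_2/x_1)^(0.75) = p_1/p_2.
Solve for the ratio: x_2/x_1 = [(1/3)·p_1/p_2]^(4/3).
Substitute x_2 = (x_2/x_1)·x_1 into the budget: x_1* = M/(p_1 + p_2·(x_2/x_1)).
Numerically x_2/x_1 = 0.033852, so x_1* = 207/(11.4 + 48.15·0.033852) = 15.8865 and x_2* = 0.033852·15.8865 = 0.5378.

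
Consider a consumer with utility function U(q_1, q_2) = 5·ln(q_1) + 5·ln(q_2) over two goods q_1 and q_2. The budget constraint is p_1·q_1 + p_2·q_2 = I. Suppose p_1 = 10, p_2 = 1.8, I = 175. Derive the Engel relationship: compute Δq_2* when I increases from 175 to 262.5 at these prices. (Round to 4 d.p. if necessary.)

The MRS is q_2/q_1. Set MRS = p_1/p_2.
Rearranging, p_2·q_2 = p_1·q_1. Substituting into the budget gives p_1·q_1·(1 + 1) = I.
Demand: q_1*(p_1,p_2,I) = 0.5·I/p_1 and q_2* = 0.5·I/p_2.
At p_1=10, p_2=1.8, I=175: q_2* = 0.5·175/1.8 = 48.6111.
At I' = 262.5: q_2* = 72.9167. Change: 72.9167 − 48.6111 = 24.3056.

Δq_2* = 24.3056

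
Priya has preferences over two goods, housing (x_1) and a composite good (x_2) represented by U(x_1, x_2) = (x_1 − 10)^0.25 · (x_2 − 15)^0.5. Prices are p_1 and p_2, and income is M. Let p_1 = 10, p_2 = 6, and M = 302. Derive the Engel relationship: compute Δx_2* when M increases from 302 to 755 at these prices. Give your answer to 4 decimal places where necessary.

Substituting into the budget: x_1* = 10 + 1/3·(M − 10·p_1 − 15·p_2)/p_1, and x_2* = 15 + 2/3·(…)/p_2.
Discretionary income = 302 − 10·10 − 15·6 = 112; x_2* = 15 + 2/3·112/6 = 27.4444.
At M' = 755: x_2* = 77.7778. Change: 77.7778 − 27.4444 = 50.3333.

Δx_2* = 50.3333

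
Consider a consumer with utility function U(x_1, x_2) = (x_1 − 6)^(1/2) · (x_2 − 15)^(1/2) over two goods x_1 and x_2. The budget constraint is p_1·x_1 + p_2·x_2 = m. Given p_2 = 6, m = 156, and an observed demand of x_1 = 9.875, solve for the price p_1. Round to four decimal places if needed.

p_1 = 4.8

This is Cobb-Douglas in (x_1−6, x_2−15): tangency gives 0.5·p_2·(x_2−15) = 0.5·p_1·(x_1−6).
After buying the subsistence bundle (6, 15), a share 0.5 of the remaining income goes to x_1: x_1* = 6 + 0.5·(m − 6p_1 − 15p_2)/p_1.
Set x_1* = 9.875 in the demand function and solve for p_1: p_1 = 4.8.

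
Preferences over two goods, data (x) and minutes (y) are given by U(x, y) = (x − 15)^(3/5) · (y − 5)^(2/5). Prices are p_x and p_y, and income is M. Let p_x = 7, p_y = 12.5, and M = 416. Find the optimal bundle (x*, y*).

This is Cobb-Douglas in (x−15, y−5): tangency gives 0.6·p_y·(y−5) = 0.4·p_x·(x−15).
Substituting into the budget: x* = 15 + 0.6·(M − 15·p_x − 5·p_y)/p_x, and y* = 5 + 0.4·(…)/p_y.
Discretionary income = 416 − 15·7 − 5·12.5 = 248.5; x* = 15 + 0.6·248.5/7 = 36.3; y* = 5 + 0.4·248.5/12.5 = 12.952.

x* = 36.3, y* = 12.952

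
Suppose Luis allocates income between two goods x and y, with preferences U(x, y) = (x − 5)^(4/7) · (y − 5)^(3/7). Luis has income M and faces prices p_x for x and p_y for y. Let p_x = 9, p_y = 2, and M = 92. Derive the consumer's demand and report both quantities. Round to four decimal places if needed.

Substituting into the budget: x* = 5 + 4/7·(M − 5·p_x − 5·p_y)/p_x, and y* = 5 + 3/7·(…)/p_y.
Discretionary income = 92 − 5·9 − 5·2 = 37; x* = 5 + 4/7·37/9 = 7.3492; y* = 5 + 3/7·37/2 = 12.9286.

x* = 7.3492, y* = 12.9286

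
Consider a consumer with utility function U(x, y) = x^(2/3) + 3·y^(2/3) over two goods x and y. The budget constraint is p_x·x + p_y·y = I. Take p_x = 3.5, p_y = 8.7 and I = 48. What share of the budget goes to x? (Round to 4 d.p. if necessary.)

Numerically y/x = 1.757965, so x* = 48/(3.5 + 8.7·1.757965) = 2.554 and y* = 1.757965·2.554 = 4.4898.
Expenditure on x: 3.5·2.554 = 8.9389; share = 0.1862.

share on x = 0.1862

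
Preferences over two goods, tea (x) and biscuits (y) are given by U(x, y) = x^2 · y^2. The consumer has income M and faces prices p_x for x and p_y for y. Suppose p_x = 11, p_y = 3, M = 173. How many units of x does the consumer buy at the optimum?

At p_x=11, p_y=3, M=173: x* = 0.5·173/11 = 7.8636.

x* = 7.8636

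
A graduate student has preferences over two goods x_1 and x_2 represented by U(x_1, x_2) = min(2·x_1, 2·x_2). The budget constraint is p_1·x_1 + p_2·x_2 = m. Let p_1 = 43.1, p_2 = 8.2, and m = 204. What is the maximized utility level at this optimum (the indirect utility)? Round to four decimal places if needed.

V = 7.9532

Leontief preferences: the optimum is at the kink where x_1/2 = x_2/2, i.e. x_2 = x_1.
Budget: p_1·x_1 + p_2·x_1 = m, so (2·p_1 + 2·p_2)·x_1 = 2·m.
Demand: x_1*(p_1,p_2,m) = 2·m/(2·p_1 + 2·p_2), x_2* = 2·m/(2·p_1 + 2·p_2).
Here 2·43.1 + 2·8.2 = 102.6, giving x_1* = 3.9766 and x_2* = 3.9766.
Utility at the optimum: U(3.9766, 3.9766) = 7.9532.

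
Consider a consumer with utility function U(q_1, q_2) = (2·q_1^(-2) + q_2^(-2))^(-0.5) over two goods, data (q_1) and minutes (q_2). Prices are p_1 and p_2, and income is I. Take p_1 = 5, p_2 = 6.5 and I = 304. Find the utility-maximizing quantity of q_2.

q_2* = 22.7284

MU_q_1 ∝ 2·q_1^(-3), MU_q_2 ∝ q_2^(-3), so MRS = 2·(q_2/q_1)^(3) = p_1/p_2.
Solve for the ratio: q_2/q_1 = [(1/2)·p_1/p_2]^(1/3).
With the ratio pinned down, the budget gives q_1* = I/(p_1 + p_2·(q_2/q_1)) and q_2* = (q_2/q_1)·q_1*.
Numerically q_2/q_1 = 0.727236, so q_1* = 304/(5 + 6.5·0.727236) = 31.2531 and q_2* = 0.727236·31.2531 = 22.7284.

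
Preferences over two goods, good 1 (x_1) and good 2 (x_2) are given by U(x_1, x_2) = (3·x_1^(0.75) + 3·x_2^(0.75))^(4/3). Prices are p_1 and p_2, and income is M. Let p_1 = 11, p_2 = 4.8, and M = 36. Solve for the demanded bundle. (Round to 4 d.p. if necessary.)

x_1* = 0.2511, x_2* = 6.9246

From the CES first-order condition, (x_2/x_1)^(0.25) = p_1/p_2.
Hence x_2/x_1 = (p_1/p_2)^(1/(0.25)), i.e. raised to the 4 power.
With the ratio pinned down, the budget gives x_1* = M/(p_1 + p_2·(x_2/x_1)) and x_2* = (x_2/x_1)·x_1*.
Numerically x_2/x_1 = 27.580732, so x_1* = 36/(11 + 4.8·27.580732) = 0.2511 and x_2* = 27.580732·0.2511 = 6.9246.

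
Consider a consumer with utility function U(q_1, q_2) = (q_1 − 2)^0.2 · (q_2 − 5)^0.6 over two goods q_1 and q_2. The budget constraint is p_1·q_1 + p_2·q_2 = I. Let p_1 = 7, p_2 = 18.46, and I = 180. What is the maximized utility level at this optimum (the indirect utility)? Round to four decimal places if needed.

MRS = (1/3)·(q_2−5)/(q_1−2). Tangency with p_1/p_2 gives q_2−5 = 3·(p_1/p_2)·(q_1−2).
After buying the subsistence bundle (2, 5), a share 0.25 of the remaining income goes to q_1: q_1* = 2 + 0.25·(I − 2p_1 − 5p_2)/p_1.
Discretionary income = 180 − 2·7 − 5·18.46 = 73.7; q_1* = 2 + 0.25·73.7/7 = 4.6321; q_2* = 5 + 0.75·73.7/18.46 = 7.9943.
Utility at the optimum: U(4.6321, 7.9943) = 2.3434.

V = 2.3434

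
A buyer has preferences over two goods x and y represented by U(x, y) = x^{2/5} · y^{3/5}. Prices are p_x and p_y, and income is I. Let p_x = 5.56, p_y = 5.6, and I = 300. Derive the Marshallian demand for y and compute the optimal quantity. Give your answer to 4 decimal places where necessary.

y* = 32.1429

The MRS is (2/3)·y/x. Set MRS = p_x/p_y.
So 0.4·p_y·y = 0.6·p_x·x; combined with the budget, a share 0.4 of income goes to x.
Demand: x*(p_x,p_y,I) = 0.4·I/p_x and y* = 0.6·I/p_y.
At p_x=5.56, p_y=5.6, I=300: y* = 0.6·300/5.6 = 32.1429.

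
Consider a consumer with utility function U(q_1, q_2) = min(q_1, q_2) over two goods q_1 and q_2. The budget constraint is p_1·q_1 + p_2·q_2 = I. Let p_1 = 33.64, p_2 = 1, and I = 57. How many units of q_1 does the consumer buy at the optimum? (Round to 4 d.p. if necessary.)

q_1* = 1.6455

Leontief preferences: the optimum is at the kink where q_1/1 = q_2/1, i.e. q_2 = q_1.
Budget: p_1·q_1 + p_2·q_1 = I, so (p_1 + p_2)·q_1 = I.
Demand: q_1*(p_1,p_2,I) = I/(p_1 + p_2), q_2* = I/(p_1 + p_2).
Here 33.64 + 1 = 34.64, giving q_1* = 1.6455.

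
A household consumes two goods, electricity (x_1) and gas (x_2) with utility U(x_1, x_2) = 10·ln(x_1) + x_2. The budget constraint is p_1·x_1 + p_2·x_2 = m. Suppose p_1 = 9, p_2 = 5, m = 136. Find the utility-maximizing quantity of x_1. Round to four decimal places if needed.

x_1* = 5.5556

MU_x_1 = 10/x_1, MU_x_2 = 1. Tangency: 10/x_1 = p_1/p_2.
So x_1*(p_1,p_2) = 10·p_2/p_1, independent of income; and x_2* = (m − 10·p_2)/p_2.
At the given prices: x_1* = 10·5/9 = 5.5556.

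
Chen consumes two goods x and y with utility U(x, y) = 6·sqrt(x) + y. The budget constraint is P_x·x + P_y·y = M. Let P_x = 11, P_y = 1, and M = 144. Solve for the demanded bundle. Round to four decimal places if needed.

Set MRS = P_x/P_y: 3·x^(−1/2) = P_x/P_y.
Solve: √x = 3·P_y/P_x, so x*(P_x,P_y) = (3·P_y/P_x)², and y* = (M − P_x·x*)/P_y.
Plugging in: x* = (3·1/11)² = 0.0744, y* = 143.1818.

x* = 0.0744, y* = 143.1818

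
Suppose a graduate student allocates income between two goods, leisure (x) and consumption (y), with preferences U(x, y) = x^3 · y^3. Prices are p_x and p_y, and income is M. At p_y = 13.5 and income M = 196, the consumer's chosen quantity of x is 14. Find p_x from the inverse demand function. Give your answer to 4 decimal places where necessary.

The MRS is y/x. Set MRS = p_x/p_y.
So 3·p_y·y = 3·p_x·x; combined with the budget, a share 0.5 of income goes to x.
Demand: x*(p_x,p_y,M) = 0.5·M/p_x and y* = 0.5·M/p_y.
Set x* = 14 in the demand function and solve for p_x: p_x = 7.

p_x = 7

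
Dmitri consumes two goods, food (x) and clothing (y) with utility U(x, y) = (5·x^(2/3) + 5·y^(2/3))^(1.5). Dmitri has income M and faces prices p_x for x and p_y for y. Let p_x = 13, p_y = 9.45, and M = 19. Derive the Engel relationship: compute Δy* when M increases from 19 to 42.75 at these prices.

Δy* = 1.6443

From the CES first-order condition, (y/x)^(1/3) = p_x/p_y.
Solve for the ratio: y/x = [p_x/p_y]^(3).
Substitute y = (y/x)·x into the budget: x* = M/(p_x + p_y·(y/x)).
Numerically y/x = 2.603362, so x* = 19/(13 + 9.45·2.603362) = 0.5053 and y* = 2.603362·0.5053 = 1.3155.
At M' = 42.75: y* = 2.9598. Change: 2.9598 − 1.3155 = 1.6443.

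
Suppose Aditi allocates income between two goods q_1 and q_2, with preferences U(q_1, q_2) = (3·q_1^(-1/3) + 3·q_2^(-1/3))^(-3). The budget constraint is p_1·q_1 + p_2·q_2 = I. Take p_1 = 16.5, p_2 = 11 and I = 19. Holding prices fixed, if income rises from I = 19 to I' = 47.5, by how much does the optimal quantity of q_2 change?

Numerically q_2/q_1 = 1.355403, so q_1* = 19/(16.5 + 11·1.355403) = 0.6049 and q_2* = 1.355403·0.6049 = 0.8199.
At I' = 47.5: q_2* = 2.0498. Change: 2.0498 − 0.8199 = 1.2299.

Δq_2* = 1.2299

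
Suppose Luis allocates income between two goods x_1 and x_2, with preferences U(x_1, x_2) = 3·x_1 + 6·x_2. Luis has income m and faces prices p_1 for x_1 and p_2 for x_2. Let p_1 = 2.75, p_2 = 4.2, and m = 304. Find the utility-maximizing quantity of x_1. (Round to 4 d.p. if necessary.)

x_1* = 0

x_2 gives more utility per dollar, so spend all income on x_2: x_2* = m/p_2, x_1* = 0.
Numerically: x_1* = 0, x_2* = 72.381.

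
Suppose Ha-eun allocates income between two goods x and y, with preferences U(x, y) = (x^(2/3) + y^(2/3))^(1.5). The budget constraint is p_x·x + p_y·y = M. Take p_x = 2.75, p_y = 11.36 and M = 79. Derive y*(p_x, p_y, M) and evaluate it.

MRS = MU_x/MU_y = (y/x)^(1/3). Set equal to p_x/p_y.
Hence y/x = (p_x/p_y)^(1/(1/3)), i.e. raised to the 3 power.
With the ratio pinned down, the budget gives x* = M/(p_x + p_y·(y/x)) and y* = (y/x)·x*.
Numerically y/x = 0.014186, so x* = 79/(2.75 + 11.36·0.014186) = 27.137 and y* = 0.014186·27.137 = 0.385.

y* = 0.385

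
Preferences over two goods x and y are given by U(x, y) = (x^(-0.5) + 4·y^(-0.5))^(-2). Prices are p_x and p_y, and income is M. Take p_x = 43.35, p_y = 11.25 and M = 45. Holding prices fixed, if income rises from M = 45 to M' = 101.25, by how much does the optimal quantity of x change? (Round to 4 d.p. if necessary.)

Δx* = 0.4977

MRS = MU_x/MU_y = (1/4)·(y/x)^(1.5). Set equal to p_x/p_y.
Hence y/x = (4·p_x/p_y)^(1/(1.5)), i.e. raised to the 2/3 power.
With the ratio pinned down, the budget gives x* = M/(p_x + p_y·(y/x)) and y* = (y/x)·x*.
Numerically y/x = 6.193427, so x* = 45/(43.35 + 11.25·6.193427) = 0.3981.
At M' = 101.25: x* = 0.8958. Change: 0.8958 − 0.3981 = 0.4977.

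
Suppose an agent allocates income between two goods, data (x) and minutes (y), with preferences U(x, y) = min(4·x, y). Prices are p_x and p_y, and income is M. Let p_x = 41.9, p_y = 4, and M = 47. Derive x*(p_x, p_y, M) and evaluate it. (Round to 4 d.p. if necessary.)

x* = 0.8117

With perfect complements, no substitution: consume in ratio x:y = 1:4.
Budget: p_x·x + p_y·4·x = M, so (p_x + 4·p_y)·x = M.
Demand: x*(p_x,p_y,M) = M/(p_x + 4·p_y), y* = 4·M/(p_x + 4·p_y).
Here 41.9 + 4·4 = 57.9, giving x* = 0.8117.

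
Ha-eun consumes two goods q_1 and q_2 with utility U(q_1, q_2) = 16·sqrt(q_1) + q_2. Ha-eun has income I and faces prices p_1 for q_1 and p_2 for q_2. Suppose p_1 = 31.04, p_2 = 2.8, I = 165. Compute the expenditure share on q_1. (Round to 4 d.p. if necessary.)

Set MRS = p_1/p_2: 8·q_1^(−1/2) = p_1/p_2.
Solve: √q_1 = 8·p_2/p_1, so q_1*(p_1,p_2) = (8·p_2/p_1)², and q_2* = (I − p_1·q_1*)/p_2.
Plugging in: q_1* = (8·2.8/31.04)² = 0.5208, q_2* = 53.1554.
Expenditure on q_1: 31.04·0.5208 = 16.1649; share = 0.098.

share on q_1 = 0.098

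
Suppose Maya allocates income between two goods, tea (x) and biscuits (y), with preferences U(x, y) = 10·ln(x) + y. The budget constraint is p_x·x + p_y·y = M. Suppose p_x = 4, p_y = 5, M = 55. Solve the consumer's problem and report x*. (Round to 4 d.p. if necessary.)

x* = 12.5

MU_x = 10/x, MU_y = 1. Tangency: 10/x = p_x/p_y.
So x*(p_x,p_y) = 10·p_y/p_x, independent of income; and y* = (M − 10·p_y)/p_y.
At the given prices: x* = 10·5/4 = 12.5.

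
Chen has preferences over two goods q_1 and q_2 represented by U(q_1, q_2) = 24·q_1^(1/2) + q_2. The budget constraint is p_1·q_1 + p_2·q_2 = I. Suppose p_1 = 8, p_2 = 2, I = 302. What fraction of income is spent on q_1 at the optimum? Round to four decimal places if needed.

share on q_1 = 0.2384

Utility is quasi-linear in q_2; the FOC for q_1 is 12/√q_1 = p_1/p_2.
Thus q_1* = (12·p_2/p_1)² — independent of I — with the rest of income spent on q_2.
Plugging in: q_1* = (12·2/8)² = 9, q_2* = 115.
Expenditure on q_1: 8·9 = 72; share = 0.2384.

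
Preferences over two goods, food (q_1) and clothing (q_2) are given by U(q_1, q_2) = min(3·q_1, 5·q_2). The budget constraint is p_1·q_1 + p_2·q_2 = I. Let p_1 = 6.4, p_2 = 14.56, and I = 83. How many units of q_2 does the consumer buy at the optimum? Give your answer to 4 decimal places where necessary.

q_2* = 3.2902

With perfect complements, no substitution: consume in ratio q_1:q_2 = 5:3.
Budget: p_1·q_1 + p_2·(3/5)·q_1 = I, so (5·p_1 + 3·p_2)·q_1 = 5·I.
Demand: q_1*(p_1,p_2,I) = 5·I/(5·p_1 + 3·p_2), q_2* = 3·I/(5·p_1 + 3·p_2).
Here 5·6.4 + 3·14.56 = 75.68, giving q_2* = 3.2902.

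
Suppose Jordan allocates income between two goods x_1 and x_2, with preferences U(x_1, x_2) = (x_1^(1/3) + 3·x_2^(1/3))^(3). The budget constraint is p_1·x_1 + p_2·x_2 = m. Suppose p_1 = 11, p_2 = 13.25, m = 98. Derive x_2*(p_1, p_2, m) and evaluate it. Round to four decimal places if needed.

x_2* = 6.1064

Substitute x_2 = (x_2/x_1)·x_1 into the budget: x_1* = m/(p_1 + p_2·(x_2/x_1)).
Numerically x_2/x_1 = 3.930494, so x_1* = 98/(11 + 13.25·3.930494) = 1.5536 and x_2* = 3.930494·1.5536 = 6.1064.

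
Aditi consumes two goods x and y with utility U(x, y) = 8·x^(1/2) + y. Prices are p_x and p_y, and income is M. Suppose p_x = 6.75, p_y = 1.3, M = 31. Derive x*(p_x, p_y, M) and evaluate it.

Thus x* = (4·p_y/p_x)² — independent of M — with the rest of income spent on y.
Plugging in: x* = (4·1.3/6.75)² = 0.5935.

x* = 0.5935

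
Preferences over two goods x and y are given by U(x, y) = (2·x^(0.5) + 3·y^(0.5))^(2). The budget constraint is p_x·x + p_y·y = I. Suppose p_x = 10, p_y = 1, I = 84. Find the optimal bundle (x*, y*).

x* = 0.3574, y* = 80.4255

MU_x ∝ 2·x^(-0.5), MU_y ∝ 3·y^(-0.5), so MRS = (2/3)·(y/x)^(0.5) = p_x/p_y.
Hence y/x = ((3/2)·p_x/p_y)^(1/(0.5)), i.e. raised to the 2 power.
Substitute y = (y/x)·x into the budget: x* = I/(p_x + p_y·(y/x)).
Numerically y/x = 225, so x* = 84/(10 + 1·225) = 0.3574 and y* = 225·0.3574 = 80.4255.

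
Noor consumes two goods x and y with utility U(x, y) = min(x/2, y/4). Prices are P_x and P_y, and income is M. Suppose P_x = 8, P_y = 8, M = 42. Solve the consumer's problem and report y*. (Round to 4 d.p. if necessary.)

Leontief preferences: the optimum is at the kink where x/2 = y/4, i.e. y = 2·x.
Budget: P_x·x + P_y·2·x = M, so (2·P_x + 4·P_y)·x = 2·M.
Demand: x*(P_x,P_y,M) = 2·M/(2·P_x + 4·P_y), y* = 4·M/(2·P_x + 4·P_y).
Here 2·8 + 4·8 = 48, giving y* = 3.5.

y* = 3.5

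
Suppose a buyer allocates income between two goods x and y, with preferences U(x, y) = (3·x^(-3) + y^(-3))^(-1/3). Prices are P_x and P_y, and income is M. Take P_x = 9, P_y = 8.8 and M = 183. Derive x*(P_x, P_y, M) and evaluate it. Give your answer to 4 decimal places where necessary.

MU_x ∝ 3·x^(-4), MU_y ∝ y^(-4), so MRS = 3·(y/x)^(4) = P_x/P_y.
Solve for the ratio: y/x = [(1/3)·P_x/P_y]^(0.25).
With the ratio pinned down, the budget gives x* = M/(P_x + P_y·(y/x)) and y* = (y/x)·x*.
Numerically y/x = 0.764117, so x* = 183/(9 + 8.8·0.764117) = 11.6381.

x* = 11.6381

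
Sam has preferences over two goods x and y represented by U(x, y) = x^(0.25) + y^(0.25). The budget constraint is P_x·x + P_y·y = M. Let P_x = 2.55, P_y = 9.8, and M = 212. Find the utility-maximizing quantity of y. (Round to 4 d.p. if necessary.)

y* = 8.4293

From the CES first-order condition, (y/x)^(0.75) = P_x/P_y.
Solve for the ratio: y/x = [P_x/P_y]^(4/3).
With the ratio pinned down, the budget gives x* = M/(P_x + P_y·(y/x)) and y* = (y/x)·x*.
Numerically y/x = 0.166119, so x* = 212/(2.55 + 9.8·0.166119) = 50.7424 and y* = 0.166119·50.7424 = 8.4293.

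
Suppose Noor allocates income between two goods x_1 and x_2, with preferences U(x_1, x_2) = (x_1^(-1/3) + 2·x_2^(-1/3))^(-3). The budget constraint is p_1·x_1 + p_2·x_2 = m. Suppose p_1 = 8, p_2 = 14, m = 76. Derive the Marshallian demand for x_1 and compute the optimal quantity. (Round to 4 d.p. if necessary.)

x_1* = 3.2375

MRS = MU_x_1/MU_x_2 = (1/2)·(x_2/x_1)^(4/3). Set equal to p_1/p_2.
Hence x_2/x_1 = (2·p_1/p_2)^(1/(4/3)), i.e. raised to the 0.75 power.
With the ratio pinned down, the budget gives x_1* = m/(p_1 + p_2·(x_2/x_1)) and x_2* = (x_2/x_1)·x_1*.
Numerically x_2/x_1 = 1.105335, so x_1* = 76/(8 + 14·1.105335) = 3.2375.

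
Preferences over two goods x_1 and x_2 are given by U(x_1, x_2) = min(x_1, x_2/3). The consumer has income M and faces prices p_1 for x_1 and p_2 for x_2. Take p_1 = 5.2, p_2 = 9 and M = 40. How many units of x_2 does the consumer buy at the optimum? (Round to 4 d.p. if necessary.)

With perfect complements, no substitution: consume in ratio x_1:x_2 = 1:3.
Budget: p_1·x_1 + p_2·3·x_1 = M, so (p_1 + 3·p_2)·x_1 = M.
Demand: x_1*(p_1,p_2,M) = M/(p_1 + 3·p_2), x_2* = 3·M/(p_1 + 3·p_2).
Here 5.2 + 3·9 = 32.2, giving x_2* = 3.7267.

x_2* = 3.7267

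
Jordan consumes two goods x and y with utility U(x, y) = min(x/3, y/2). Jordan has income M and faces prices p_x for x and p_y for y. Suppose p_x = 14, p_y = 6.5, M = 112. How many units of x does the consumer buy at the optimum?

With perfect complements, no substitution: consume in ratio x:y = 3:2.
Budget: p_x·x + p_y·(2/3)·x = M, so (3·p_x + 2·p_y)·x = 3·M.
Demand: x*(p_x,p_y,M) = 3·M/(3·p_x + 2·p_y), y* = 2·M/(3·p_x + 2·p_y).
Here 3·14 + 2·6.5 = 55, giving x* = 6.1091.

x* = 6.1091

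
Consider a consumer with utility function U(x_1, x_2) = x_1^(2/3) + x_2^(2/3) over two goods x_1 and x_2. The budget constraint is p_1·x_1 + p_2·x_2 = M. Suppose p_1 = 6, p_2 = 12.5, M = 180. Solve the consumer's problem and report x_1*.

x_1* = 24.3823

MU_x_1 ∝ x_1^(-1/3), MU_x_2 ∝ x_2^(-1/3), so MRS = (x_2/x_1)^(1/3) = p_1/p_2.
Hence x_2/x_1 = (p_1/p_2)^(1/(1/3)), i.e. raised to the 3 power.
With the ratio pinned down, the budget gives x_1* = M/(p_1 + p_2·(x_2/x_1)) and x_2* = (x_2/x_1)·x_1*.
Numerically x_2/x_1 = 0.110592, so x_1* = 180/(6 + 12.5·0.110592) = 24.3823.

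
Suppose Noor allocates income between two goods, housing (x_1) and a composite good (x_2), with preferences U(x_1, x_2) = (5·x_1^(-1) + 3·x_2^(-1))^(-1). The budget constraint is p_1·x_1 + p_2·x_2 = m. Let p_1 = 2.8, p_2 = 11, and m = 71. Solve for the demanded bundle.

MRS = MU_x_1/MU_x_2 = (5/3)·(x_2/x_1)^(2). Set equal to p_1/p_2.
Hence x_2/x_1 = ((3/5)·p_1/p_2)^(1/(2)), i.e. raised to the 0.5 power.
With the ratio pinned down, the budget gives x_1* = m/(p_1 + p_2·(x_2/x_1)) and x_2* = (x_2/x_1)·x_1*.
Numerically x_2/x_1 = 0.390803, so x_1* = 71/(2.8 + 11·0.390803) = 10.0016 and x_2* = 0.390803·10.0016 = 3.9087.

x_1* = 10.0016, x_2* = 3.9087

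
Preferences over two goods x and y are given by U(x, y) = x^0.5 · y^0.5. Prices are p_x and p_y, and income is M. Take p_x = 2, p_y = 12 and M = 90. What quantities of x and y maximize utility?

x* = 22.5, y* = 3.75

Tangency: MRS = y/x = p_x/p_y.
So 0.5·p_y·y = 0.5·p_x·x; combined with the budget, a share 0.5 of income goes to x.
Demand: x*(p_x,p_y,M) = 0.5·M/p_x and y* = 0.5·M/p_y.
At p_x=2, p_y=12, M=90: x* = 0.5·90/2 = 22.5, y* = 3.75.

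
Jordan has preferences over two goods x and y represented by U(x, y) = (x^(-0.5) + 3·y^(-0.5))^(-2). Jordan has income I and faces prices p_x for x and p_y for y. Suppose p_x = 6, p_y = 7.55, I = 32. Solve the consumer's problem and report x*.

x* = 1.6432

MU_x ∝ x^(-1.5), MU_y ∝ 3·y^(-1.5), so MRS = (1/3)·(y/x)^(1.5) = p_x/p_y.
Solve for the ratio: y/x = [3·p_x/p_y]^(2/3).
With the ratio pinned down, the budget gives x* = I/(p_x + p_y·(y/x)) and y* = (y/x)·x*.
Numerically y/x = 1.784639, so x* = 32/(6 + 7.55·1.784639) = 1.6432.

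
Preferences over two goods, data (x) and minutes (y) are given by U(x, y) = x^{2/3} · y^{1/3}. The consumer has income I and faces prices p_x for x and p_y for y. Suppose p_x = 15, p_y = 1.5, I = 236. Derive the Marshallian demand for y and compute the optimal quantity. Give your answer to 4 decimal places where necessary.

y* = 52.4444

MU_x/MU_y = (2/3·y)/(1/3·x); tangency sets this equal to p_x/p_y.
Rearranging, p_y·y = (1/2)·p_x·x. Substituting into the budget gives p_x·x·(1 + (1/2)) = I.
Demand: x*(p_x,p_y,I) = 2/3·I/p_x and y* = 1/3·I/p_y.
At p_x=15, p_y=1.5, I=236: y* = 1/3·236/1.5 = 52.4444.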